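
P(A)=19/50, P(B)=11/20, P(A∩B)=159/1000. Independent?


P(A)×P(B) = 209/1000
P(A∩B) = 159/1000
Not equal → NOT independent

No, not independent


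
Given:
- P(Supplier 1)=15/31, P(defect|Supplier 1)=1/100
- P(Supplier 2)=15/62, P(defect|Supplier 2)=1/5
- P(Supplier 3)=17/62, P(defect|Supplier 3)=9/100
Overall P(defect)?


P(B) = Σ P(B|Aᵢ)×P(Aᵢ)
  1/100×15/31 = 3/620
  1/5×15/62 = 3/62
  9/100×17/62 = 153/6200
Sum = 483/6200

P(defect) = 483/6200 ≈ 7.79%


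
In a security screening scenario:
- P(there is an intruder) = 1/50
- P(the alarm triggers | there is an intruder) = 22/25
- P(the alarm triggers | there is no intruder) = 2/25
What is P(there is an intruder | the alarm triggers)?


Using Bayes' theorem:
P(A|B) = P(B|A)·P(A) / P(B)

P(the alarm triggers) = 22/25 × 1/50 + 2/25 × 49/50
= 11/625 + 49/625 = 12/125

P(there is an intruder|the alarm triggers) = (11/625) / (12/125) = 11/60

P(there is an intruder|the alarm triggers) = 11/60 ≈ 18.33%


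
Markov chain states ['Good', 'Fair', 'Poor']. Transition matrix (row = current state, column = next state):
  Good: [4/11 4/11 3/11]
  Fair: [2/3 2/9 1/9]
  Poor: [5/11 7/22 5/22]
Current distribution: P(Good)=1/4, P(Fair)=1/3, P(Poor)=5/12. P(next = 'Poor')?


P(next=Poor) = Σᵢ P(now=i)×P(i→Poor)
= 1/4×3/11 + 1/3×1/9 + 5/12×5/22
= 3/44 + 1/27 + 25/264 = 475/2376

P = 475/2376 ≈ 0.1999


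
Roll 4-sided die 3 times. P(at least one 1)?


P(no 1)^3 = (3/4)^3 = 27/64
P(≥1) = 1 - 27/64 = 37/64

P = 37/64 ≈ 57.81%


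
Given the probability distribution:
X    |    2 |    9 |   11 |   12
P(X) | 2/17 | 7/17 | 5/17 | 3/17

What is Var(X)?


E[X] = 158/17
E[X²] = 1612/17
Var(X) = E[X²] - (E[X])² = 1612/17 - 24964/289 = 2440/289

Var(X) = 2440/289 ≈ 8.4429


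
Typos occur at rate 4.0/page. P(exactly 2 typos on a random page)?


Poisson(λ=4.0): P(X=2) = e^(-λ)×λ^k/k!
= e^(-4.0) × 4.0^2 / 2!
≈ 0.01831563889 × 16 / 2 ≈ 0.146525

P(X=2) ≈ 0.146525 ≈ 14.65%


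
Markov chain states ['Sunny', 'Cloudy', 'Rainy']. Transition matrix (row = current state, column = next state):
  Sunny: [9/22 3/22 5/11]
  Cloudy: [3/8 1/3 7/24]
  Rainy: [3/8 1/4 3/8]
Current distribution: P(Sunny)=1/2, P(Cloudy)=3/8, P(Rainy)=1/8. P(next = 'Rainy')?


P(next=Rainy) = Σᵢ P(now=i)×P(i→Rainy)
= 1/2×5/11 + 3/8×7/24 + 1/8×3/8
= 5/22 + 7/64 + 3/64 = 135/352

P = 135/352 ≈ 0.3835


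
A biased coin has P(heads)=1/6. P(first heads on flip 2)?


Geometric: P(X=2) = (1-p)^(k-1)×p = (5/6)^1×1/6 = 5/36

P(X=2) = 5/36 ≈ 13.89%


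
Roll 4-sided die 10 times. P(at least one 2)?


P(no 2)^10 = (3/4)^10 = 59049/1048576
P(≥1) = 1 - 59049/1048576 = 989527/1048576

P = 989527/1048576 ≈ 94.37%


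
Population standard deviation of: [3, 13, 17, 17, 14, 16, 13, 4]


Mean = 97/8
  (3-97/8)²=5329/64
  (13-97/8)²=49/64
  (17-97/8)²=1521/64
  (17-97/8)²=1521/64
  (14-97/8)²=225/64
  (16-97/8)²=961/64
  (13-97/8)²=49/64
  (4-97/8)²=4225/64
Σ(x-μ)² = 1735/8
σ² = (1735/8)/8 = 1735/64

σ = √(1735/64) ≈ 5.2067


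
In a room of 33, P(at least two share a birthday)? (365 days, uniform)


P(all different) = Π(365-i)/365 for i=0..32
= 0.225028
P(match) = 1 - 0.225028 = 0.774972

P ≈ 0.7750 ≈ 77.50%


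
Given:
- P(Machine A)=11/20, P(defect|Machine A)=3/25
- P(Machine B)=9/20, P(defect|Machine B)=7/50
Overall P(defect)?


P(B) = Σ P(B|Aᵢ)×P(Aᵢ)
  3/25×11/20 = 33/500
  7/50×9/20 = 63/1000
Sum = 129/1000

P(defect) = 129/1000 ≈ 12.90%


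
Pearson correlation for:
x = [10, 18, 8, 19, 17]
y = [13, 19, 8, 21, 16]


n=5, Σx=72, Σy=77, Σxy=1207, Σx²=1138, Σy²=1291
r = (5×1207 - 72×77)/√((5×1138 - 72²)(5×1291 - 77²))
= 491/√(506×526) = 491/√266156 ≈ 491/515.9031 ≈ 0.9517

r ≈ 0.9517


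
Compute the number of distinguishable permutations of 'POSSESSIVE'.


Letters: 10, freq: {'P': 1, 'O': 1, 'S': 4, 'E': 2, 'I': 1, 'V': 1}
10!/(1!×1!×4!×2!×1!×1!) = 3628800/48 = 75600

75600


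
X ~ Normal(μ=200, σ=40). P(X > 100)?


z = (100-200)/40 = -2.5
P(X > 100) = 1 - P(Z ≤ -2.5) = 1 - 0.0062 = 0.9938

P(X > 100) ≈ 0.9938


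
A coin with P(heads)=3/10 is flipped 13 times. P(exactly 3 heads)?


Binomial: P(X=3) = C(13,3)×p^3×(1-p)^10
= 286 × 27/1000 × 282475249/10000000000 = 1090636936389/5000000000000

P(X=3) = 1090636936389/5000000000000 ≈ 21.81%


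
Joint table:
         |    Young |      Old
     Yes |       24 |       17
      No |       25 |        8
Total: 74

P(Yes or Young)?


P(Yes∨Young) = P(Yes) + P(Young) - P(Yes∧Young)
= (41 + 49 - 24)/74 = 66/74 = 33/37

P = 33/37 ≈ 89.19%


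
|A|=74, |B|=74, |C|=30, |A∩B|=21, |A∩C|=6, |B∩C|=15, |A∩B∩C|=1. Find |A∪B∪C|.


|A∪B∪C| = 74+74+30-21-6-15+1 = 137

|A∪B∪C| = 137


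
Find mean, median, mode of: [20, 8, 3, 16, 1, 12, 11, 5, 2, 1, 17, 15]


Sorted: [1, 1, 2, 3, 5, 8, 11, 12, 15, 16, 17, 20]
Mean = 111/12 = 37/4
Median = 19/2
Freq: {20: 1, 8: 1, 3: 1, 16: 1, 1: 2, 12: 1, 11: 1, 5: 1, 2: 1, 17: 1, 15: 1}
Mode: [1]

Mean=37/4, Median=19/2, Mode=1


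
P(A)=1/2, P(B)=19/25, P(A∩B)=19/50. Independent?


P(A)×P(B) = 19/50
P(A∩B) = 19/50
Equal ✓ → Independent

Yes, independent


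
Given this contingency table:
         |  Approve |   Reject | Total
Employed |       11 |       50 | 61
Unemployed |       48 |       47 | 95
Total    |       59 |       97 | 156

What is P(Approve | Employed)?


P(Approve | Employed) = 11/(11+50) = 11/61

P(Approve|Employed) = 11/61 ≈ 18.03%


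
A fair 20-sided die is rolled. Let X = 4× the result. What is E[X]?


E[die] = (1+20)/2 = 21/2
E[X] = 4 × 21/2 = 42

E[X] = 42


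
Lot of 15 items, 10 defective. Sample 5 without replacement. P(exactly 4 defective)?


Hypergeometric: C(10,4)×C(5,1)/C(15,5)
= 210×5/3003 = 50/143

P(X=4) = 50/143 ≈ 34.97%


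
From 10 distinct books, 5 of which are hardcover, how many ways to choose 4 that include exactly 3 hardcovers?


Choose 3 of the 5 hardcovers and 1 of the other 5 books:
C(5,3)×C(5,1) = 10×5 = 50

50


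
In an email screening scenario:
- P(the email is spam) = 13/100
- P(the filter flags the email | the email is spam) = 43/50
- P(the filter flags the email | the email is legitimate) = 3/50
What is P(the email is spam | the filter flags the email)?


Using Bayes' theorem:
P(A|B) = P(B|A)·P(A) / P(B)

P(the filter flags the email) = 43/50 × 13/100 + 3/50 × 87/100
= 559/5000 + 261/5000 = 41/250

P(the email is spam|the filter flags the email) = (559/5000) / (41/250) = 559/820

P(the email is spam|the filter flags the email) = 559/820 ≈ 68.17%


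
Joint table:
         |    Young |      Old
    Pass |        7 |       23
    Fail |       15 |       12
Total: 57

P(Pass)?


P(Pass) = (7+23)/57 = 30/57 = 10/19

P(Pass) = 10/19 ≈ 52.63%


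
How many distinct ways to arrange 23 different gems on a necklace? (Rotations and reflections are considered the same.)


Free circular arrangements: rotations and reflections both identified.
(n-1)!/2 = 22!/2 = 1124000727777607680000/2 = 562000363888803840000

562000363888803840000


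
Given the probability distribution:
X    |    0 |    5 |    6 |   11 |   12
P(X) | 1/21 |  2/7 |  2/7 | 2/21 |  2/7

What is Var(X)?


E[X] = 160/21
E[X²] = 1472/21
Var(X) = E[X²] - (E[X])² = 1472/21 - 25600/441 = 5312/441

Var(X) = 5312/441 ≈ 12.0454


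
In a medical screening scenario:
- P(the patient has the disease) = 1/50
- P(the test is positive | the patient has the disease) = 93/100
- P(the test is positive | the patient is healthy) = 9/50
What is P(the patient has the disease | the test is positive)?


Using Bayes' theorem:
P(A|B) = P(B|A)·P(A) / P(B)

P(the test is positive) = 93/100 × 1/50 + 9/50 × 49/50
= 93/5000 + 441/2500 = 39/200

P(the patient has the disease|the test is positive) = (93/5000) / (39/200) = 31/325

P(the patient has the disease|the test is positive) = 31/325 ≈ 9.54%


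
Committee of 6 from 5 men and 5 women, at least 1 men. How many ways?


Count by #men:
  1M,5W: C(5,1)×C(5,5)=5
  2M,4W: C(5,2)×C(5,4)=50
  3M,3W: C(5,3)×C(5,3)=100
  4M,2W: C(5,4)×C(5,2)=50
  5M,1W: C(5,5)×C(5,1)=5
Total = 210

210


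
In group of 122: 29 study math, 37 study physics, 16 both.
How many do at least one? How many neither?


|A∪B| = 29+37-16 = 50
Neither = 122-50 = 72

At least one: 50; Neither: 72


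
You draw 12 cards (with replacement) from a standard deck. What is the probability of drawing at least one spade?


P(not a spade) = 39/52 = 3/4
P(none in 12 draws) = (3/4)^12 = 531441/16777216
P(≥1 spade) = 1 - 531441/16777216 = 16245775/16777216

P = 16245775/16777216 ≈ 96.83%


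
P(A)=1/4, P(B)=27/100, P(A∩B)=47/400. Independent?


P(A)×P(B) = 27/400
P(A∩B) = 47/400
Not equal → NOT independent

No, not independent


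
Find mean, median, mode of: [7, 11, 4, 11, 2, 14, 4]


Sorted: [2, 4, 4, 7, 11, 11, 14]
Mean = 53/7
Median = 7
Freq: {7: 1, 11: 2, 4: 2, 2: 1, 14: 1}
Mode: [4, 11]

Mean=53/7, Median=7, Mode=[4, 11]


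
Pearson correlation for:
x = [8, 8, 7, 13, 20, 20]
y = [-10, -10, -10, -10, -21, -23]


n=6, Σx=76, Σy=-84, Σxy=-1240, Σx²=1146, Σy²=1370
r = (6×(-1240) - 76×(-84))/√((6×1146 - 76²)(6×1370 - (-84)²))
= -1056/√(1100×1164) = -1056/√1280400 ≈ -1056/1131.5476 ≈ -0.9332

r ≈ -0.9332


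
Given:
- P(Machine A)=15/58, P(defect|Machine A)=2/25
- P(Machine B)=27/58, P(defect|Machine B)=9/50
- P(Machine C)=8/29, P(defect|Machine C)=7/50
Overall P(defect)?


P(B) = Σ P(B|Aᵢ)×P(Aᵢ)
  2/25×15/58 = 3/145
  9/50×27/58 = 243/2900
  7/50×8/29 = 28/725
Sum = 83/580

P(defect) = 83/580 ≈ 14.31%


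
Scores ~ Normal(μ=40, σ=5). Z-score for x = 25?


z = (x - μ)/σ = (25 - 40)/5 = -3.0

z = -3.0


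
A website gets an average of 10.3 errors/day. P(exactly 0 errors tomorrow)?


Poisson(λ=10.3): P(X=0) = e^(-λ)×λ^k/k!
= e^(-10.3) × 10.3^0 / 0!
≈ 3.363309519e-05 × 1 / 1 ≈ 0.000034

P(X=0) ≈ 0.000034 ≈ 0.00%


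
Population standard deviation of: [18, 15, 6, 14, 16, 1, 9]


Mean = 79/7
  (18-79/7)²=2209/49
  (15-79/7)²=676/49
  (6-79/7)²=1369/49
  (14-79/7)²=361/49
  (16-79/7)²=1089/49
  (1-79/7)²=5184/49
  (9-79/7)²=256/49
Σ(x-μ)² = 1592/7
σ² = (1592/7)/7 = 1592/49

σ = √(1592/49) ≈ 5.7000


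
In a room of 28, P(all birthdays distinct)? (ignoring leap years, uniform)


P(all different) = Π(365-i)/365 for i=0..27
= (365/365)×(364/365)×...×(338/365)
= 0.345539

P ≈ 0.3455 ≈ 34.55%


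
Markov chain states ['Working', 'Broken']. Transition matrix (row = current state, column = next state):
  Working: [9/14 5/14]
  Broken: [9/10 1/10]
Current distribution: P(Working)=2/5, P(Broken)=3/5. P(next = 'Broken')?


P(next=Broken) = Σᵢ P(now=i)×P(i→Broken)
= 2/5×5/14 + 3/5×1/10
= 1/7 + 3/50 = 71/350

P = 71/350 ≈ 0.2029


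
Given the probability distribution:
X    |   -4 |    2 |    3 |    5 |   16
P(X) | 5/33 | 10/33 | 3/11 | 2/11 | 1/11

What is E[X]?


E[X] = Σ x·P(X=x)
= (-4)×(5/33) + (2)×(10/33) + (3)×(3/11) + (5)×(2/11) + (16)×(1/11)
= 35/11

E[X] = 35/11


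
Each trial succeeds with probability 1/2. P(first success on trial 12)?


Geometric: P(X=12) = (1-p)^(k-1)×p = (1/2)^11×1/2 = 1/4096

P(X=12) = 1/4096 ≈ 0.02%


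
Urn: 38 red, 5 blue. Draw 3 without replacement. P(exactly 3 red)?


Hypergeometric: C(38,3)×C(5,0)/C(43,3)
= 8436×1/12341 = 8436/12341

P(X=3) = 8436/12341 ≈ 68.36%


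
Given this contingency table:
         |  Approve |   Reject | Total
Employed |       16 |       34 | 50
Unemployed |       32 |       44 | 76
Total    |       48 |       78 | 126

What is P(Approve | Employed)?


P(Approve | Employed) = 16/(16+34) = 16/50 = 8/25

P(Approve|Employed) = 8/25 ≈ 32.00%


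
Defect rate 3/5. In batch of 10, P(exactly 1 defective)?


Binomial: P(X=1) = C(10,1)×p^1×(1-p)^9
= 10 × 3/5 × 512/1953125 = 3072/1953125

P(X=1) = 3072/1953125 ≈ 0.16%


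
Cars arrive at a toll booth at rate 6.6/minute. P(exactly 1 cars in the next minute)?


Poisson(λ=6.6): P(X=1) = e^(-λ)×λ^k/k!
= e^(-6.6) × 6.6^1 / 1!
≈ 0.001360368038 × 6.6 / 1 ≈ 0.008978

P(X=1) ≈ 0.008978 ≈ 0.90%


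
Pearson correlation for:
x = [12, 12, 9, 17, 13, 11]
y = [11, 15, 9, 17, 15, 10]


n=6, Σx=74, Σy=77, Σxy=987, Σx²=948, Σy²=1041
r = (6×987 - 74×77)/√((6×948 - 74²)(6×1041 - 77²))
= 224/√(212×317) = 224/√67204 ≈ 224/259.2373 ≈ 0.8641

r ≈ 0.8641


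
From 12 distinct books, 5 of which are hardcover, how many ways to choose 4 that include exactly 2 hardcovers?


Choose 2 of the 5 hardcovers and 2 of the other 7 books:
C(5,2)×C(7,2) = 10×21 = 210

210


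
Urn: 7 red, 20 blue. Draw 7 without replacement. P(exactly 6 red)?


Hypergeometric: C(7,6)×C(20,1)/C(27,7)
= 7×20/888030 = 14/88803

P(X=6) = 14/88803 ≈ 0.02%


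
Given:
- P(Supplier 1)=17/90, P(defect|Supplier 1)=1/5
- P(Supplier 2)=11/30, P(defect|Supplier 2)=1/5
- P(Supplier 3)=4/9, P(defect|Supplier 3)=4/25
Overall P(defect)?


P(B) = Σ P(B|Aᵢ)×P(Aᵢ)
  1/5×17/90 = 17/450
  1/5×11/30 = 11/150
  4/25×4/9 = 16/225
Sum = 41/225

P(defect) = 41/225 ≈ 18.22%


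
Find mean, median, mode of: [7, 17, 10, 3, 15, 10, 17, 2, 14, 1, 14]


Sorted: [1, 2, 3, 7, 10, 10, 14, 14, 15, 17, 17]
Mean = 110/11 = 10
Median = 10
Freq: {7: 1, 17: 2, 10: 2, 3: 1, 15: 1, 2: 1, 14: 2, 1: 1}
Mode: [10, 14, 17]

Mean=10, Median=10, Mode=[10, 14, 17]


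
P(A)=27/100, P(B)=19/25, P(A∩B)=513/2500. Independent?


P(A)×P(B) = 513/2500
P(A∩B) = 513/2500
Equal ✓ → Independent

Yes, independent


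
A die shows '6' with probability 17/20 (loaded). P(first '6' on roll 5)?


Geometric: P(X=5) = (1-p)^(k-1)×p = (3/20)^4×17/20 = 1377/3200000

P(X=5) = 1377/3200000 ≈ 0.04%


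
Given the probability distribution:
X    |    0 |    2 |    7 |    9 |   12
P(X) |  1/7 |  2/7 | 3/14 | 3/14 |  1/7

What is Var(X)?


E[X] = 40/7
E[X²] = 347/7
Var(X) = E[X²] - (E[X])² = 347/7 - 1600/49 = 829/49

Var(X) = 829/49 ≈ 16.9184


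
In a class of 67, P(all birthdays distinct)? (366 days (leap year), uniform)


P(all different) = Π(366-i)/366 for i=0..66
= (366/366)×(365/366)×...×(300/366)
= 0.001590

P ≈ 0.0016 ≈ 0.16%


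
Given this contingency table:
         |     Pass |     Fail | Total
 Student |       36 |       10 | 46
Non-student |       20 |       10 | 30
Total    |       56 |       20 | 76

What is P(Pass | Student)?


P(Pass | Student) = 36/(36+10) = 36/46 = 18/23

P(Pass|Student) = 18/23 ≈ 78.26%


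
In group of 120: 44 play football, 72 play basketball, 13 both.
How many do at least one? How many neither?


|A∪B| = 44+72-13 = 103
Neither = 120-103 = 17

At least one: 103; Neither: 17


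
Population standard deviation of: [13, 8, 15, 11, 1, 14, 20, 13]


Mean = 95/8
  (13-95/8)²=81/64
  (8-95/8)²=961/64
  (15-95/8)²=625/64
  (11-95/8)²=49/64
  (1-95/8)²=7569/64
  (14-95/8)²=289/64
  (20-95/8)²=4225/64
  (13-95/8)²=81/64
Σ(x-μ)² = 1735/8
σ² = (1735/8)/8 = 1735/64

σ = √(1735/64) ≈ 5.2067


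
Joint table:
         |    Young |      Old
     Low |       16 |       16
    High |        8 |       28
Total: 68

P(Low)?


P(Low) = (16+16)/68 = 32/68 = 8/17

P(Low) = 8/17 ≈ 47.06%


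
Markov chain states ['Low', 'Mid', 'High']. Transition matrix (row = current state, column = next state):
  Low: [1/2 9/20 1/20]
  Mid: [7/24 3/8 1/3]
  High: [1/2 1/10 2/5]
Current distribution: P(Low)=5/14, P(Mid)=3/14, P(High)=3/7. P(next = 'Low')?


P(next=Low) = Σᵢ P(now=i)×P(i→Low)
= 5/14×1/2 + 3/14×7/24 + 3/7×1/2
= 5/28 + 1/16 + 3/14 = 51/112

P = 51/112 ≈ 0.4554


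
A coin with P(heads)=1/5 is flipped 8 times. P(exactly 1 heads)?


Binomial: P(X=1) = C(8,1)×p^1×(1-p)^7
= 8 × 1/5 × 16384/78125 = 131072/390625

P(X=1) = 131072/390625 ≈ 33.55%


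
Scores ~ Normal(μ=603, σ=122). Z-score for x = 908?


z = (x - μ)/σ = (908 - 603)/122 = 2.5

z = 2.5


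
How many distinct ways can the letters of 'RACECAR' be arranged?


Letters: 7, freq: {'R': 2, 'A': 2, 'C': 2, 'E': 1}
7!/(2!×2!×2!×1!) = 5040/8 = 630

630


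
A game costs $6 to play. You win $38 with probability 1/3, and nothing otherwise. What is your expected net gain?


E[gain] = (38-6)×1/3 + (-6)×2/3
= 32/3 - 4 = 20/3

Expected net gain = $20/3 ≈ $6.67


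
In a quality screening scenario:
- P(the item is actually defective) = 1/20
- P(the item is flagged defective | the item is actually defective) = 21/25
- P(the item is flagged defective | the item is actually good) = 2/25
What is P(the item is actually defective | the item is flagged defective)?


Using Bayes' theorem:
P(A|B) = P(B|A)·P(A) / P(B)

P(the item is flagged defective) = 21/25 × 1/20 + 2/25 × 19/20
= 21/500 + 19/250 = 59/500

P(the item is actually defective|the item is flagged defective) = (21/500) / (59/500) = 21/59

P(the item is actually defective|the item is flagged defective) = 21/59 ≈ 35.59%


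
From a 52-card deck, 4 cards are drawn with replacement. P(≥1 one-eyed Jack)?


P(not a one-eyed Jack) = 50/52 = 25/26
P(none in 4 draws) = (25/26)^4 = 390625/456976
P(≥1 one-eyed Jack) = 1 - 390625/456976 = 66351/456976

P = 66351/456976 ≈ 14.52%


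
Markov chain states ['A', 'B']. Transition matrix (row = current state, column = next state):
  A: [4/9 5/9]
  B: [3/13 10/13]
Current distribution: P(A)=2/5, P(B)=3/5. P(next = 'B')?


P(next=B) = Σᵢ P(now=i)×P(i→B)
= 2/5×5/9 + 3/5×10/13
= 2/9 + 6/13 = 80/117

P = 80/117 ≈ 0.6838


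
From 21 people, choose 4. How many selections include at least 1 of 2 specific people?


Complement: C(21,4) - C(19,4) = 5985 - 3876 = 2109

2109


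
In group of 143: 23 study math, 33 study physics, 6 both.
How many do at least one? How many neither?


|A∪B| = 23+33-6 = 50
Neither = 143-50 = 93

At least one: 50; Neither: 93


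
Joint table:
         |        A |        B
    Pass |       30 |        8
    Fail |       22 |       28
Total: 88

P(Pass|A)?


P(Pass|A) = 30/(30+22) = 30/52 = 15/26

P = 15/26 ≈ 57.69%


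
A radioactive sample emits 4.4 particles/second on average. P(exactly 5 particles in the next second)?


Poisson(λ=4.4): P(X=5) = e^(-λ)×λ^k/k!
= e^(-4.4) × 4.4^5 / 5!
≈ 0.0122773399 × 1649.16224 / 120 ≈ 0.168728

P(X=5) ≈ 0.168728 ≈ 16.87%


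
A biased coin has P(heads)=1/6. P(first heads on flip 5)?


Geometric: P(X=5) = (1-p)^(k-1)×p = (5/6)^4×1/6 = 625/7776

P(X=5) = 625/7776 ≈ 8.04%


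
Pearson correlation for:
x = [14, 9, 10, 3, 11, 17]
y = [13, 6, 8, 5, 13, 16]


n=6, Σx=64, Σy=61, Σxy=746, Σx²=796, Σy²=719
r = (6×746 - 64×61)/√((6×796 - 64²)(6×719 - 61²))
= 572/√(680×593) = 572/√403240 ≈ 572/635.0118 ≈ 0.9008

r ≈ 0.9008


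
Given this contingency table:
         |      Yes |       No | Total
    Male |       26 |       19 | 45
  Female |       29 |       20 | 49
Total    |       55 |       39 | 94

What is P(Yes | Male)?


P(Yes | Male) = 26/(26+19) = 26/45

P(Yes|Male) = 26/45 ≈ 57.78%


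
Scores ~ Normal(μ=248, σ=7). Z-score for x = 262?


z = (x - μ)/σ = (262 - 248)/7 = 2.0

z = 2.0


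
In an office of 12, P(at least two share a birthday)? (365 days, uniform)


P(all different) = Π(365-i)/365 for i=0..11
= 0.832975
P(match) = 1 - 0.832975 = 0.167025

P ≈ 0.1670 ≈ 16.70%


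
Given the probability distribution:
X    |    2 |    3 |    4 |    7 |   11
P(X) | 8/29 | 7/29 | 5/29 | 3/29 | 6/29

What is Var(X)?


E[X] = 144/29
E[X²] = 1048/29
Var(X) = E[X²] - (E[X])² = 1048/29 - 20736/841 = 9656/841

Var(X) = 9656/841 ≈ 11.4816


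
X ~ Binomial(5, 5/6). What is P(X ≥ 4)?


P(X ≥ 4) = Σ P(X=i) for i=4..5
P(X=4) = 3125/7776
P(X=5) = 3125/7776
Sum = 3125/3888

P(X ≥ 4) = 3125/3888 ≈ 80.38%


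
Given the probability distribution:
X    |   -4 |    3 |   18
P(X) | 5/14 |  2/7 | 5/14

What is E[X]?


E[X] = Σ x·P(X=x)
= (-4)×(5/14) + (3)×(2/7) + (18)×(5/14)
= 41/7

E[X] = 41/7


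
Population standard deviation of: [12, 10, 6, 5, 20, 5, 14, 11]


Mean = 83/8
  (12-83/8)²=169/64
  (10-83/8)²=9/64
  (6-83/8)²=1225/64
  (5-83/8)²=1849/64
  (20-83/8)²=5929/64
  (5-83/8)²=1849/64
  (14-83/8)²=841/64
  (11-83/8)²=25/64
Σ(x-μ)² = 1487/8
σ² = (1487/8)/8 = 1487/64

σ = √(1487/64) ≈ 4.8202


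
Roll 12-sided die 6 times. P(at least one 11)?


P(no 11)^6 = (11/12)^6 = 1771561/2985984
P(≥1) = 1 - 1771561/2985984 = 1214423/2985984

P = 1214423/2985984 ≈ 40.67%


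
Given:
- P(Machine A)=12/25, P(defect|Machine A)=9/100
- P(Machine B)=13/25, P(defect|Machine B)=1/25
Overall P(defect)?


P(B) = Σ P(B|Aᵢ)×P(Aᵢ)
  9/100×12/25 = 27/625
  1/25×13/25 = 13/625
Sum = 8/125

P(defect) = 8/125 ≈ 6.40%


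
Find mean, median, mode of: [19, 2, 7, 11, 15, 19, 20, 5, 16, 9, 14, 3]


Sorted: [2, 3, 5, 7, 9, 11, 14, 15, 16, 19, 19, 20]
Mean = 140/12 = 35/3
Median = 25/2
Freq: {19: 2, 2: 1, 7: 1, 11: 1, 15: 1, 20: 1, 5: 1, 16: 1, 9: 1, 14: 1, 3: 1}
Mode: [19]

Mean=35/3, Median=25/2, Mode=19


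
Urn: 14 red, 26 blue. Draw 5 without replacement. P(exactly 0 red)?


Hypergeometric: C(14,0)×C(26,5)/C(40,5)
= 1×65780/658008 = 1265/12654

P(X=0) = 1265/12654 ≈ 10.00%


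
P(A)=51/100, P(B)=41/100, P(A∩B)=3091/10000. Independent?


P(A)×P(B) = 2091/10000
P(A∩B) = 3091/10000
Not equal → NOT independent

No, not independent


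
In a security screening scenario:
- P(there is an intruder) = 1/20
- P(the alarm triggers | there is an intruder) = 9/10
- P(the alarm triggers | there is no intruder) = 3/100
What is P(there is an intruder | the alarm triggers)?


Using Bayes' theorem:
P(A|B) = P(B|A)·P(A) / P(B)

P(the alarm triggers) = 9/10 × 1/20 + 3/100 × 19/20
= 9/200 + 57/2000 = 147/2000

P(there is an intruder|the alarm triggers) = (9/200) / (147/2000) = 30/49

P(there is an intruder|the alarm triggers) = 30/49 ≈ 61.22%


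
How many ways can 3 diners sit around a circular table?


Circular arrangements of 3 distinct objects: fix one position to break rotational symmetry.
(n-1)! = 2! = 2

2


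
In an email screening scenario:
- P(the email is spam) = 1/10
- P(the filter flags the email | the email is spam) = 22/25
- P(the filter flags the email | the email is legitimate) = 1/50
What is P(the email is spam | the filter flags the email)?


Using Bayes' theorem:
P(A|B) = P(B|A)·P(A) / P(B)

P(the filter flags the email) = 22/25 × 1/10 + 1/50 × 9/10
= 11/125 + 9/500 = 53/500

P(the email is spam|the filter flags the email) = (11/125) / (53/500) = 44/53

P(the email is spam|the filter flags the email) = 44/53 ≈ 83.02%


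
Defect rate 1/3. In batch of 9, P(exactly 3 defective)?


Binomial: P(X=3) = C(9,3)×p^3×(1-p)^6
= 84 × 1/27 × 64/729 = 1792/6561

P(X=3) = 1792/6561 ≈ 27.31%


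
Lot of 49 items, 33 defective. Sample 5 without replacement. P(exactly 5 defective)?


Hypergeometric: C(33,5)×C(16,0)/C(49,5)
= 237336×1/1906884 = 19778/158907

P(X=5) = 19778/158907 ≈ 12.45%


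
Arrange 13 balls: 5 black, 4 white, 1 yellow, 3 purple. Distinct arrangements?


13!/(5!×4!×1!×3!) = 360360

360360


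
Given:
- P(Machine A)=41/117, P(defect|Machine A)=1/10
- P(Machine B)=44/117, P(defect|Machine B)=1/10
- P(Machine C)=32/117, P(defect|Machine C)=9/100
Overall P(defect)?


P(B) = Σ P(B|Aᵢ)×P(Aᵢ)
  1/10×41/117 = 41/1170
  1/10×44/117 = 22/585
  9/100×32/117 = 8/325
Sum = 569/5850

P(defect) = 569/5850 ≈ 9.73%


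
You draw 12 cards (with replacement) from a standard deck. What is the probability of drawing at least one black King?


P(not a black King) = 50/52 = 25/26
P(none in 12 draws) = (25/26)^12 = 59604644775390625/95428956661682176
P(≥1 black King) = 1 - 59604644775390625/95428956661682176 = 35824311886291551/95428956661682176

P = 35824311886291551/95428956661682176 ≈ 37.54%


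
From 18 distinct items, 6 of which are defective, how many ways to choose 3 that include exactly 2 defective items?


Choose 2 of the 6 defective items and 1 of the other 12 items:
C(6,2)×C(12,1) = 15×12 = 180

180


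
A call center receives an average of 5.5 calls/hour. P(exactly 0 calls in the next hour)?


Poisson(λ=5.5): P(X=0) = e^(-λ)×λ^k/k!
= e^(-5.5) × 5.5^0 / 0!
≈ 0.004086771438 × 1 / 1 ≈ 0.004087

P(X=0) ≈ 0.004087 ≈ 0.41%


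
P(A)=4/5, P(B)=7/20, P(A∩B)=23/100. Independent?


P(A)×P(B) = 7/25
P(A∩B) = 23/100
Not equal → NOT independent

No, not independent


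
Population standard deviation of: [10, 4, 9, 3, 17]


Mean = 43/5
  (10-43/5)²=49/25
  (4-43/5)²=529/25
  (9-43/5)²=4/25
  (3-43/5)²=784/25
  (17-43/5)²=1764/25
Σ(x-μ)² = 626/5
σ² = (626/5)/5 = 626/25

σ = √(626/25) ≈ 5.0040


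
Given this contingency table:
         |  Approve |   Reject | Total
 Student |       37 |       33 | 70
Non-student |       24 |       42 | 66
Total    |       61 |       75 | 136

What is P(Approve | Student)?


P(Approve | Student) = 37/(37+33) = 37/70

P(Approve|Student) = 37/70 ≈ 52.86%


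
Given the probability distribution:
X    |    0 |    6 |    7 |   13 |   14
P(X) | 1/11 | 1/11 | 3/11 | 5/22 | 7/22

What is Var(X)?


E[X] = 217/22
E[X²] = 2583/22
Var(X) = E[X²] - (E[X])² = 2583/22 - 47089/484 = 9737/484

Var(X) = 9737/484 ≈ 20.1178


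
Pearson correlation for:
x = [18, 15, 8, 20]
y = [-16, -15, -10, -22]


n=4, Σx=61, Σy=-63, Σxy=-1033, Σx²=1013, Σy²=1065
r = (4×(-1033) - 61×(-63))/√((4×1013 - 61²)(4×1065 - (-63)²))
= -289/√(331×291) = -289/√96321 ≈ -289/310.3562 ≈ -0.9312

r ≈ -0.9312


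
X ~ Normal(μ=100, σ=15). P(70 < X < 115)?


z₁=(70-100)/15=-2.0, z₂=(115-100)/15=1.0
P = Φ(1.0) - Φ(-2.0) = 0.841345 - 0.022750 = 0.818595 ≈ 0.8186

P(70 < X < 115) ≈ 0.8186


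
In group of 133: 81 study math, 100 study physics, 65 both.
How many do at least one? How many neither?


|A∪B| = 81+100-65 = 116
Neither = 133-116 = 17

At least one: 116; Neither: 17


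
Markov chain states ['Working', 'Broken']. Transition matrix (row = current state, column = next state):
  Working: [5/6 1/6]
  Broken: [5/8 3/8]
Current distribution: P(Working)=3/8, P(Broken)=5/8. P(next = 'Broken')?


P(next=Broken) = Σᵢ P(now=i)×P(i→Broken)
= 3/8×1/6 + 5/8×3/8
= 1/16 + 15/64 = 19/64

P = 19/64 ≈ 0.2969


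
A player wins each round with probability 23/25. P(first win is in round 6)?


Geometric: P(X=6) = (1-p)^(k-1)×p = (2/25)^5×23/25 = 736/244140625

P(X=6) = 736/244140625 ≈ 0.00%


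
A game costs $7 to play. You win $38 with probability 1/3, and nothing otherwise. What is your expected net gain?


E[gain] = (38-7)×1/3 + (-7)×2/3
= 31/3 - 14/3 = 17/3

Expected net gain = $17/3 ≈ $5.67


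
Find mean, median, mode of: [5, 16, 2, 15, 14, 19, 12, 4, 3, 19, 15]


Sorted: [2, 3, 4, 5, 12, 14, 15, 15, 16, 19, 19]
Mean = 124/11
Median = 14
Freq: {5: 1, 16: 1, 2: 1, 15: 2, 14: 1, 19: 2, 12: 1, 4: 1, 3: 1}
Mode: [15, 19]

Mean=124/11, Median=14, Mode=[15, 19]


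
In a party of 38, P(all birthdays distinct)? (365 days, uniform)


P(all different) = Π(365-i)/365 for i=0..37
= (365/365)×(364/365)×...×(328/365)
= 0.135932

P ≈ 0.1359 ≈ 13.59%


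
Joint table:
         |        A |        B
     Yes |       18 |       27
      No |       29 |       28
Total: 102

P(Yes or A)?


P(Yes∨A) = P(Yes) + P(A) - P(Yes∧A)
= (45 + 47 - 18)/102 = 74/102 = 37/51

P = 37/51 ≈ 72.55%


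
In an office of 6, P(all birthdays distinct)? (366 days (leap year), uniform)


P(all different) = Π(366-i)/366 for i=0..5
= (366/366)×(365/366)×...×(361/366)
= 0.959646

P ≈ 0.9596 ≈ 95.96%


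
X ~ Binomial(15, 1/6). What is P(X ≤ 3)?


P(X ≤ 3) = Σ P(X=i) for i=0..3
P(X=0) = 30517578125/470184984576
P(X=1) = 30517578125/156728328192
P(X=2) = 42724609375/156728328192
P(X=3) = 111083984375/470184984576
Sum = 45166015625/58773123072

P(X ≤ 3) = 45166015625/58773123072 ≈ 76.85%


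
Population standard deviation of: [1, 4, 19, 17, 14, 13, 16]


Mean = 84/7 = 12
  (1-12)²=121
  (4-12)²=64
  (19-12)²=49
  (17-12)²=25
  (14-12)²=4
  (13-12)²=1
  (16-12)²=16
Σ(x-μ)² = 280
σ² = 280/7 = 40

σ = √(40) ≈ 6.3246


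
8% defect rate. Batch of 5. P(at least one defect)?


P(all good) = (23/25)^5 = 6436343/9765625
P(≥1 defect) = 3329282/9765625

P = 3329282/9765625 ≈ 34.09%


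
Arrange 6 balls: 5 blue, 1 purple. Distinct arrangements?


6!/(5!×1!) = 6

6


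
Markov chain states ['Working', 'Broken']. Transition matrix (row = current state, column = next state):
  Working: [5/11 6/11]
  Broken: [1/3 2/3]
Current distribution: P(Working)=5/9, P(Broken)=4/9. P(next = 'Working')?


P(next=Working) = Σᵢ P(now=i)×P(i→Working)
= 5/9×5/11 + 4/9×1/3
= 25/99 + 4/27 = 119/297

P = 119/297 ≈ 0.4007


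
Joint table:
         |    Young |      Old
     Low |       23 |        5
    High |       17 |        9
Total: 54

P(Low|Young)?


P(Low|Young) = 23/(23+17) = 23/40

P = 23/40 ≈ 57.50%


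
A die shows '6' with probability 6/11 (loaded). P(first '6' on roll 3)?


Geometric: P(X=3) = (1-p)^(k-1)×p = (5/11)^2×6/11 = 150/1331

P(X=3) = 150/1331 ≈ 11.27%


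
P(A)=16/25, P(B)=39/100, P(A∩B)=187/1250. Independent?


P(A)×P(B) = 156/625
P(A∩B) = 187/1250
Not equal → NOT independent

No, not independent


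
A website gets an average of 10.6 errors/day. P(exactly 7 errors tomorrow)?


Poisson(λ=10.6): P(X=7) = e^(-λ)×λ^k/k!
= e^(-10.6) × 10.6^7 / 7!
≈ 2.491600973e-05 × 15036302.5899 / 5040 ≈ 0.074334

P(X=7) ≈ 0.074334 ≈ 7.43%


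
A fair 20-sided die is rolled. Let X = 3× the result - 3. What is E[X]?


E[die] = (1+20)/2 = 21/2
E[X] = 3×21/2 - 3 = 57/2

E[X] = 57/2


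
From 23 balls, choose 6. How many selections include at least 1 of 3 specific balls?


Complement: C(23,6) - C(20,6) = 100947 - 38760 = 62187

62187


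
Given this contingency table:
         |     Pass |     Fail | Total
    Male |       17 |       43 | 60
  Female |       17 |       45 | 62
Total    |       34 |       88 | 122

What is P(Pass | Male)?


P(Pass | Male) = 17/(17+43) = 17/60

P(Pass|Male) = 17/60 ≈ 28.33%


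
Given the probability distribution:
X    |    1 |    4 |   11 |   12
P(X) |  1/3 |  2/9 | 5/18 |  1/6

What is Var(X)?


E[X] = 113/18
E[X²] = 123/2
Var(X) = E[X²] - (E[X])² = 123/2 - 12769/324 = 7157/324

Var(X) = 7157/324 ≈ 22.0895


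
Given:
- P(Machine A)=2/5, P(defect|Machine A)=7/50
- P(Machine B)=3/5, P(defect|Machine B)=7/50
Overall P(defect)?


P(B) = Σ P(B|Aᵢ)×P(Aᵢ)
  7/50×2/5 = 7/125
  7/50×3/5 = 21/250
Sum = 7/50

P(defect) = 7/50 ≈ 14.00%


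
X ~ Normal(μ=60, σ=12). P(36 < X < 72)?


z₁=(36-60)/12=-2.0, z₂=(72-60)/12=1.0
P = Φ(1.0) - Φ(-2.0) = 0.841345 - 0.022750 = 0.818595 ≈ 0.8186

P(36 < X < 72) ≈ 0.8186


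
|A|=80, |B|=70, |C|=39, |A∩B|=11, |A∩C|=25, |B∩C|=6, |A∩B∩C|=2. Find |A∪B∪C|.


|A∪B∪C| = 80+70+39-11-25-6+2 = 149

|A∪B∪C| = 149


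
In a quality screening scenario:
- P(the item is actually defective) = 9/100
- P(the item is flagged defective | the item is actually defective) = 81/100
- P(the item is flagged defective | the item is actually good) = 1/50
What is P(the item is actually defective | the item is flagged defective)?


Using Bayes' theorem:
P(A|B) = P(B|A)·P(A) / P(B)

P(the item is flagged defective) = 81/100 × 9/100 + 1/50 × 91/100
= 729/10000 + 91/5000 = 911/10000

P(the item is actually defective|the item is flagged defective) = (729/10000) / (911/10000) = 729/911

P(the item is actually defective|the item is flagged defective) = 729/911 ≈ 80.02%


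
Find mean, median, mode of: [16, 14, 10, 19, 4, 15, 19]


Sorted: [4, 10, 14, 15, 16, 19, 19]
Mean = 97/7
Median = 15
Freq: {16: 1, 14: 1, 10: 1, 19: 2, 4: 1, 15: 1}
Mode: [19]

Mean=97/7, Median=15, Mode=19


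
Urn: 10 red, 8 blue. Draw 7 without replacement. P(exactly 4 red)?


Hypergeometric: C(10,4)×C(8,3)/C(18,7)
= 210×56/31824 = 245/663

P(X=4) = 245/663 ≈ 36.95%


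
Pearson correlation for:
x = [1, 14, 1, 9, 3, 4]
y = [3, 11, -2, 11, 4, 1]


n=6, Σx=32, Σy=28, Σxy=270, Σx²=304, Σy²=272
r = (6×270 - 32×28)/√((6×304 - 32²)(6×272 - 28²))
= 724/√(800×848) = 724/√678400 ≈ 724/823.6504 ≈ 0.8790

r ≈ 0.8790


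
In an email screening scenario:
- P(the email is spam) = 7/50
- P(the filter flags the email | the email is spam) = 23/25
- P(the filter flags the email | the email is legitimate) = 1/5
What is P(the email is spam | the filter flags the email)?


Using Bayes' theorem:
P(A|B) = P(B|A)·P(A) / P(B)

P(the filter flags the email) = 23/25 × 7/50 + 1/5 × 43/50
= 161/1250 + 43/250 = 188/625

P(the email is spam|the filter flags the email) = (161/1250) / (188/625) = 161/376

P(the email is spam|the filter flags the email) = 161/376 ≈ 42.82%


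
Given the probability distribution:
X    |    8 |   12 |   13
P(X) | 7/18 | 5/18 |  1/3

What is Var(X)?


E[X] = 97/9
E[X²] = 1091/9
Var(X) = E[X²] - (E[X])² = 1091/9 - 9409/81 = 410/81

Var(X) = 410/81 ≈ 5.0617


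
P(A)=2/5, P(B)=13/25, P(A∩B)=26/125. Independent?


P(A)×P(B) = 26/125
P(A∩B) = 26/125
Equal ✓ → Independent

Yes, independent


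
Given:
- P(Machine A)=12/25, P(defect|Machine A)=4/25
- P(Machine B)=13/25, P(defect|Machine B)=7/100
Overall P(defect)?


P(B) = Σ P(B|Aᵢ)×P(Aᵢ)
  4/25×12/25 = 48/625
  7/100×13/25 = 91/2500
Sum = 283/2500

P(defect) = 283/2500 ≈ 11.32%


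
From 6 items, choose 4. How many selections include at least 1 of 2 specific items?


Complement: C(6,4) - C(4,4) = 15 - 1 = 14

14


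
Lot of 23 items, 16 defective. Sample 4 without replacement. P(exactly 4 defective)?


Hypergeometric: C(16,4)×C(7,0)/C(23,4)
= 1820×1/8855 = 52/253

P(X=4) = 52/253 ≈ 20.55%


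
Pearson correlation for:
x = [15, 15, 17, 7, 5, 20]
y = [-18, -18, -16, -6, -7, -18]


n=6, Σx=79, Σy=-83, Σxy=-1249, Σx²=1213, Σy²=1313
r = (6×(-1249) - 79×(-83))/√((6×1213 - 79²)(6×1313 - (-83)²))
= -937/√(1037×989) = -937/√1025593 ≈ -937/1012.7157 ≈ -0.9252

r ≈ -0.9252


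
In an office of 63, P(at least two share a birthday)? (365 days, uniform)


P(all different) = Π(365-i)/365 for i=0..62
= 0.003396
P(match) = 1 - 0.003396 = 0.996604

P ≈ 0.9966 ≈ 99.66%


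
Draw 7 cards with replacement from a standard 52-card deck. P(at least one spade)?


P(not a spade) = 39/52 = 3/4
P(none in 7 draws) = (3/4)^7 = 2187/16384
P(≥1 spade) = 1 - 2187/16384 = 14197/16384

P = 14197/16384 ≈ 86.65%


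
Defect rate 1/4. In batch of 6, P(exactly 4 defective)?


Binomial: P(X=4) = C(6,4)×p^4×(1-p)^2
= 15 × 1/256 × 9/16 = 135/4096

P(X=4) = 135/4096 ≈ 3.30%


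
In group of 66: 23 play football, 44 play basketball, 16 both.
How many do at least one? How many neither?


|A∪B| = 23+44-16 = 51
Neither = 66-51 = 15

At least one: 51; Neither: 15


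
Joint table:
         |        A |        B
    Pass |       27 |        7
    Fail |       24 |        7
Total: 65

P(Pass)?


P(Pass) = (27+7)/65 = 34/65

P(Pass) = 34/65 ≈ 52.31%


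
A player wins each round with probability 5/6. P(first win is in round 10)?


Geometric: P(X=10) = (1-p)^(k-1)×p = (1/6)^9×5/6 = 5/60466176

P(X=10) = 5/60466176 ≈ 0.00%


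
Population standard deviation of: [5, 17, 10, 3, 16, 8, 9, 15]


Mean = 83/8
  (5-83/8)²=1849/64
  (17-83/8)²=2809/64
  (10-83/8)²=9/64
  (3-83/8)²=3481/64
  (16-83/8)²=2025/64
  (8-83/8)²=361/64
  (9-83/8)²=121/64
  (15-83/8)²=1369/64
Σ(x-μ)² = 1503/8
σ² = (1503/8)/8 = 1503/64

σ = √(1503/64) ≈ 4.8461


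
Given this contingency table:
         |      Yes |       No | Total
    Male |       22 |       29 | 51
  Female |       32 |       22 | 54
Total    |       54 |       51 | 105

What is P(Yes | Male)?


P(Yes | Male) = 22/(22+29) = 22/51

P(Yes|Male) = 22/51 ≈ 43.14%


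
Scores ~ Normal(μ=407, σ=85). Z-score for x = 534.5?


z = (x - μ)/σ = (534.5 - 407)/85 = 1.5

z = 1.5


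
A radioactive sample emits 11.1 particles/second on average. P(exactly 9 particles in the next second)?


Poisson(λ=11.1): P(X=9) = e^(-λ)×λ^k/k!
= e^(-11.1) × 11.1^9 / 9!
≈ 1.511232382e-05 × 2558036924.39 / 362880 ≈ 0.106531

P(X=9) ≈ 0.106531 ≈ 10.65%


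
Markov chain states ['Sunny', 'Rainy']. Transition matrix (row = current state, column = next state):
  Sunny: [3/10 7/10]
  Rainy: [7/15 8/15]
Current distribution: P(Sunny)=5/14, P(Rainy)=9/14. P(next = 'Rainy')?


P(next=Rainy) = Σᵢ P(now=i)×P(i→Rainy)
= 5/14×7/10 + 9/14×8/15
= 1/4 + 12/35 = 83/140

P = 83/140 ≈ 0.5929


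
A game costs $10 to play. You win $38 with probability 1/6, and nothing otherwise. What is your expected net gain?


E[gain] = (38-10)×1/6 + (-10)×5/6
= 14/3 - 25/3 = -11/3

Expected net gain = $-11/3 ≈ $-3.67


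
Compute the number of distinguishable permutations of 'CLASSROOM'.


Letters: 9, freq: {'C': 1, 'L': 1, 'A': 1, 'S': 2, 'R': 1, 'O': 2, 'M': 1}
9!/(1!×1!×1!×2!×1!×2!×1!) = 362880/4 = 90720

90720


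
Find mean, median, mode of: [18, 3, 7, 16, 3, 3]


Sorted: [3, 3, 3, 7, 16, 18]
Mean = 50/6 = 25/3
Median = 5
Freq: {18: 1, 3: 3, 7: 1, 16: 1}
Mode: [3]

Mean=25/3, Median=5, Mode=3


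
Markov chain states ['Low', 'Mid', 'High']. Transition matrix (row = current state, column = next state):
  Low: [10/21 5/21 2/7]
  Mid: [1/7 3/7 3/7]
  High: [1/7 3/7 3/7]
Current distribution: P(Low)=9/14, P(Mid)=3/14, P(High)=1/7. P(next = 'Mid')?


P(next=Mid) = Σᵢ P(now=i)×P(i→Mid)
= 9/14×5/21 + 3/14×3/7 + 1/7×3/7
= 15/98 + 9/98 + 3/49 = 15/49

P = 15/49 ≈ 0.3061


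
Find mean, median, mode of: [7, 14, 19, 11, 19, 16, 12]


Sorted: [7, 11, 12, 14, 16, 19, 19]
Mean = 98/7 = 14
Median = 14
Freq: {7: 1, 14: 1, 19: 2, 11: 1, 16: 1, 12: 1}
Mode: [19]

Mean=14, Median=14, Mode=19


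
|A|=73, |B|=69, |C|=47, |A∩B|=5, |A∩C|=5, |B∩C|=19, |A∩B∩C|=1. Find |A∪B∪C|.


|A∪B∪C| = 73+69+47-5-5-19+1 = 161

|A∪B∪C| = 161


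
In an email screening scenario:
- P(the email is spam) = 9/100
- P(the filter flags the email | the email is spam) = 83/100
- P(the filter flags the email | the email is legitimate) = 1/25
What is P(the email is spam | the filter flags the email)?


Using Bayes' theorem:
P(A|B) = P(B|A)·P(A) / P(B)

P(the filter flags the email) = 83/100 × 9/100 + 1/25 × 91/100
= 747/10000 + 91/2500 = 1111/10000

P(the email is spam|the filter flags the email) = (747/10000) / (1111/10000) = 747/1111

P(the email is spam|the filter flags the email) = 747/1111 ≈ 67.24%


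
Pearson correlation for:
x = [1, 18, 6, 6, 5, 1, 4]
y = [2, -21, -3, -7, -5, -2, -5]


n=7, Σx=41, Σy=-41, Σxy=-483, Σx²=439, Σy²=557
r = (7×(-483) - 41×(-41))/√((7×439 - 41²)(7×557 - (-41)²))
= -1700/√(1392×2218) = -1700/√3087456 ≈ -1700/1757.1158 ≈ -0.9675

r ≈ -0.9675


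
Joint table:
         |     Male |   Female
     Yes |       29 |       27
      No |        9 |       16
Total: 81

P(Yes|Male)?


P(Yes|Male) = 29/(29+9) = 29/38

P = 29/38 ≈ 76.32%


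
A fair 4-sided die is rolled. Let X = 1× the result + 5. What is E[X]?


E[die] = (1+4)/2 = 5/2
E[X] = 1×5/2 + 5 = 15/2

E[X] = 15/2


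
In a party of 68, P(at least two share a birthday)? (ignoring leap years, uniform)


P(all different) = Π(365-i)/365 for i=0..67
= 0.001274
P(match) = 1 - 0.001274 = 0.998726

P ≈ 0.9987 ≈ 99.87%
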